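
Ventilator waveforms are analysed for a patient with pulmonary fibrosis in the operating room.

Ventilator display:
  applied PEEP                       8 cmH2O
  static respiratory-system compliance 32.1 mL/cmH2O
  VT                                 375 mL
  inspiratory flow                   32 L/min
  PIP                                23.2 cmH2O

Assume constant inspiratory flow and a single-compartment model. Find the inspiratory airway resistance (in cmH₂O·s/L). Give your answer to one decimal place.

6.6

Flow: 32 L/min ÷ 60 = 0.5333 L/s.
Equation of motion (constant flow): PIP = Vt/C + R·V̇ + PEEP.
R·V̇ = PIP − Vt/C − PEEP = 23.2 − 375/32.1 − 8 = 23.2 − 11.682 − 8 = 3.518 cmH2O.
R = 3.518 / 0.5333 = 6.597 cmH2O·s/L.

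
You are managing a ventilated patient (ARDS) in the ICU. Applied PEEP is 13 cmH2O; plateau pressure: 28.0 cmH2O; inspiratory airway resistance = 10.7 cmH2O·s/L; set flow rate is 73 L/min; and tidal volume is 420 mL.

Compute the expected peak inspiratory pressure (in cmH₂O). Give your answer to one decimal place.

Flow: 73 L/min ÷ 60 = 1.2167 L/s.
PIP = Pplat + Raw × flow = 28.0 + 10.7 × 1.2167 = 28.0 + 13.019 = 41.019 cmH2O.

41.0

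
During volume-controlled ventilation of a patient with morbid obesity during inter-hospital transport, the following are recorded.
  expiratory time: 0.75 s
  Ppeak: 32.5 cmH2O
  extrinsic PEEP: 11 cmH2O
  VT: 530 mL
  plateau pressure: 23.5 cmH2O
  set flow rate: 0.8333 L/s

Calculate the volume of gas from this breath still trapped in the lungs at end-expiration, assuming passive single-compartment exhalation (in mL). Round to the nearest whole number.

103

R = (PIP − Pplat)/V̇ = (32.5 − 23.5) / 0.8333 = 9.0/0.8333 = 10.8 cmH2O·s/L.
C = Vt/(Pplat − PEEP) = 530.0 / (23.5 − 11) = 530.0/12.5 = 42.4 mL/cmH2O.
τ = R × C = 10.8 × 0.0424 L/cmH2O = 0.4579 s.
Fraction remaining = e^(−Te/τ) = e^(−0.75/0.4579) = 0.1944.
Trapped volume = 530.0 × 0.1944 = 103.03 mL.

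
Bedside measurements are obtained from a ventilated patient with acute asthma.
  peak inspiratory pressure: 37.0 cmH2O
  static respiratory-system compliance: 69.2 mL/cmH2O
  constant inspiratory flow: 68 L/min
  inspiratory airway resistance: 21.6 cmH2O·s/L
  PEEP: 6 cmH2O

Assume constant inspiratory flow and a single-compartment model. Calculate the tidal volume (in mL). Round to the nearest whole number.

451

Flow: 68 L/min ÷ 60 = 1.1333 L/s.
Equation of motion (constant flow): PIP = Vt/C + R·V̇ + PEEP.
Vt/C = PIP − R·V̇ − PEEP = 37.0 − 24.479 − 6 = 6.521 cmH2O.
Vt = C × 6.521 = 69.2 × 6.521 = 451.25 mL.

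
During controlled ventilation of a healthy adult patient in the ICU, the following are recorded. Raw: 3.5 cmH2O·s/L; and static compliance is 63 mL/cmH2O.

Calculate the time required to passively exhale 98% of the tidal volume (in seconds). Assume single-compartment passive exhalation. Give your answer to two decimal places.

τ = R × C = 3.5 × 63 mL/cmH2O = 3.5 × 0.063 L/cmH2O = 0.2205 s.
Exhaled fraction f = 1 − e^(−t/τ) → t = −τ·ln(1 − f) = −0.2205·ln(0.02) = 0.8626 s.

0.86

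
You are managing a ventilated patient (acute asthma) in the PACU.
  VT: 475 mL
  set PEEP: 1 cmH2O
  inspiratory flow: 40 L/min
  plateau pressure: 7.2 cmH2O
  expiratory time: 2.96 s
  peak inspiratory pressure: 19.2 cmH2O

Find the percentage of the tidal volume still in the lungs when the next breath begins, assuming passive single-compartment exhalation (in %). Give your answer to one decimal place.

11.7

Flow: 40 L/min ÷ 60 = 0.6667 L/s.
R = (PIP − Pplat)/V̇ = (19.2 − 7.2) / 0.6667 = 12.0/0.6667 = 17.999 cmH2O·s/L.
C = Vt/(Pplat − PEEP) = 475.0 / (7.2 − 1) = 475.0/6.2 = 76.613 mL/cmH2O.
τ = R × C = 17.999 × 0.07661 L/cmH2O = 1.379 s.
Fraction remaining at end-expiration = e^(−Te/τ) = e^(−2.96/1.379) = 0.1169 → 11.69%.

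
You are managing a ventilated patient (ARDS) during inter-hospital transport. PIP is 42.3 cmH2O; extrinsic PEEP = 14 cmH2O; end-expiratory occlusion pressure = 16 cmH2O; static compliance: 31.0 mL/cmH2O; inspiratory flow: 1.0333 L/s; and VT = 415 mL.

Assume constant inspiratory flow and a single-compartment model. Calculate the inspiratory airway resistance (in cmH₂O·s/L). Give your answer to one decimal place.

Total PEEP = 16 cmH2O (set 14 + intrinsic 2); this is the baseline alveolar pressure.
Equation of motion (constant flow): PIP = Vt/C + R·V̇ + PEEP.
R·V̇ = PIP − Vt/C − PEEP = 42.3 − 415/31.0 − 16 = 42.3 − 13.387 − 16 = 12.913 cmH2O.
R = 12.913 / 1.0333 = 12.497 cmH2O·s/L.

12.5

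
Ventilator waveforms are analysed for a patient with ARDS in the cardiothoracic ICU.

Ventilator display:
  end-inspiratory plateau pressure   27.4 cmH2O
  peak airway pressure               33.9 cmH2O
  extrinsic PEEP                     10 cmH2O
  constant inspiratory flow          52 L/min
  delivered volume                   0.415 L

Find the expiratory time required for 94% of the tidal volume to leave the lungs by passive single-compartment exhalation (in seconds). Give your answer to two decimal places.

0.50

Flow: 52 L/min ÷ 60 = 0.8667 L/s.
R = (PIP − Pplat)/V̇ = (33.9 − 27.4) / 0.8667 = 6.5/0.8667 = 7.5 cmH2O·s/L.
C = Vt/(Pplat − PEEP) = 415.0 / (27.4 − 10) = 415.0/17.4 = 23.851 mL/cmH2O.
τ = R × C = 7.5 × 0.02385 L/cmH2O = 0.1789 s.
t = −τ·ln(1 − 0.94) = −0.1789·ln(0.06) = 0.5033 s.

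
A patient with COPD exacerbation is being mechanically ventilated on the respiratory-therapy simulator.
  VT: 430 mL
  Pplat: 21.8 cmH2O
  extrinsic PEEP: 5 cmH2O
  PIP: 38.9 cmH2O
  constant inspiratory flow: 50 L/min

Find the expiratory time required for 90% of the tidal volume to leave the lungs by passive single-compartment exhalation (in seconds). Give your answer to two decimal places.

1.21

Flow: 50 L/min ÷ 60 = 0.8333 L/s.
R = (PIP − Pplat)/V̇ = (38.9 − 21.8) / 0.8333 = 17.1/0.8333 = 20.521 cmH2O·s/L.
C = Vt/(Pplat − PEEP) = 430.0 / (21.8 − 5) = 430.0/16.8 = 25.595 mL/cmH2O.
τ = R × C = 20.521 × 0.0256 L/cmH2O = 0.5253 s.
t = −τ·ln(1 − 0.90) = −0.5253·ln(0.1) = 1.21 s.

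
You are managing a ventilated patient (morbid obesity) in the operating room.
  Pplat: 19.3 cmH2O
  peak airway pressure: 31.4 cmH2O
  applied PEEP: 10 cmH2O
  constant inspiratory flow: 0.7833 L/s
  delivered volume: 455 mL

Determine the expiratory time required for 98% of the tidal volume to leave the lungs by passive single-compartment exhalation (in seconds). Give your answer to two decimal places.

2.96

R = (PIP − Pplat)/V̇ = (31.4 − 19.3) / 0.7833 = 12.1/0.7833 = 15.447 cmH2O·s/L.
C = Vt/(Pplat − PEEP) = 455.0 / (19.3 − 10) = 455.0/9.3 = 48.925 mL/cmH2O.
τ = R × C = 15.447 × 0.04893 L/cmH2O = 0.7558 s.
t = −τ·ln(1 − 0.98) = −0.7558·ln(0.02) = 2.957 s.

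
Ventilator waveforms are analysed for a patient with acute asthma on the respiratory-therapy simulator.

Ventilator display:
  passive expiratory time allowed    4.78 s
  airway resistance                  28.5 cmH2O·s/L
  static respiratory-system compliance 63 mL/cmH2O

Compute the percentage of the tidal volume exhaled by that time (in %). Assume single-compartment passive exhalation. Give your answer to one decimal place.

93.0

τ = R × C = 28.5 × 63 mL/cmH2O = 28.5 × 0.063 L/cmH2O = 1.796 s.
Passive exhalation: V(t)/V₀ = e^(−t/τ) = e^(−4.78/1.796) = 0.06985.
Fraction exhaled = 1 − 0.06985 = 0.9302 → 93.02%.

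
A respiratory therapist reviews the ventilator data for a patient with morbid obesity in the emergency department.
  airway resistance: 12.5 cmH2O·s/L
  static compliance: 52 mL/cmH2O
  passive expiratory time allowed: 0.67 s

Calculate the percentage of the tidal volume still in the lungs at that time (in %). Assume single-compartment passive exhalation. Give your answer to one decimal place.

τ = R × C = 12.5 × 52 mL/cmH2O = 12.5 × 0.052 L/cmH2O = 0.65 s.
Passive exhalation: V(t)/V₀ = e^(−t/τ) = e^(−0.67/0.65) = 0.3567.
Fraction remaining = 0.3567 → 35.67%.

35.7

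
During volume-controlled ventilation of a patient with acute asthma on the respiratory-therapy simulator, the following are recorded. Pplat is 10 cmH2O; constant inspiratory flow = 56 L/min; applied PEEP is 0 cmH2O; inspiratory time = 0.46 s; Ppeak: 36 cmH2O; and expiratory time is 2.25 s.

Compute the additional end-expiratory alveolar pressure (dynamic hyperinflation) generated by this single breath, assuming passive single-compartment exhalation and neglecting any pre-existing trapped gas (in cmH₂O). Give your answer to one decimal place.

Flow: 56 L/min ÷ 60 = 0.9333 L/s.
Vt = flow × Ti = 0.9333 L/s × 0.46 s × 1000 mL/L = 429.32 mL.
R = (PIP − Pplat)/V̇ = (36 − 10) / 0.9333 = 26.0/0.9333 = 27.858 cmH2O·s/L.
C = Vt/(Pplat − PEEP) = 429.32 / (10 − 0) = 429.32/10.0 = 42.932 mL/cmH2O.
τ = R × C = 27.858 × 0.04293 L/cmH2O = 1.196 s.
Fraction remaining = e^(−Te/τ) = e^(−2.25/1.196) = 0.1524; trapped volume = 429.32 × 0.1524 = 65.428 mL.
Additional alveolar pressure from trapping ≈ V_trapped / C = 65.428 / 42.932 = 1.524 cmH2O.

1.5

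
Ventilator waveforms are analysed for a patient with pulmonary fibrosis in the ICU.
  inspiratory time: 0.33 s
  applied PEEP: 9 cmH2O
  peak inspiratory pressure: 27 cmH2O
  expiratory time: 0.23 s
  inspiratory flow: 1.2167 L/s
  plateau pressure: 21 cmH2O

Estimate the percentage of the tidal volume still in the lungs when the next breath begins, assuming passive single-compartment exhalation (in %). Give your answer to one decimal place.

24.8

Vt = flow × Ti = 1.2167 L/s × 0.33 s × 1000 mL/L = 401.51 mL.
R = (PIP − Pplat)/V̇ = (27 − 21) / 1.2167 = 6.0/1.2167 = 4.931 cmH2O·s/L.
C = Vt/(Pplat − PEEP) = 401.51 / (21 − 9) = 401.51/12.0 = 33.459 mL/cmH2O.
τ = R × C = 4.931 × 0.03346 L/cmH2O = 0.165 s.
Fraction remaining at end-expiration = e^(−Te/τ) = e^(−0.23/0.165) = 0.2481 → 24.81%.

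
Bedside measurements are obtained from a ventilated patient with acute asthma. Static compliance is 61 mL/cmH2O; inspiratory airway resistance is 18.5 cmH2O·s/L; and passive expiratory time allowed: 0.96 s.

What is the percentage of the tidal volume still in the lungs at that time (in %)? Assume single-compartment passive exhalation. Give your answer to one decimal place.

τ = R × C = 18.5 × 61 mL/cmH2O = 18.5 × 0.061 L/cmH2O = 1.129 s.
Passive exhalation: V(t)/V₀ = e^(−t/τ) = e^(−0.96/1.129) = 0.4273.
Fraction remaining = 0.4273 → 42.73%.

42.7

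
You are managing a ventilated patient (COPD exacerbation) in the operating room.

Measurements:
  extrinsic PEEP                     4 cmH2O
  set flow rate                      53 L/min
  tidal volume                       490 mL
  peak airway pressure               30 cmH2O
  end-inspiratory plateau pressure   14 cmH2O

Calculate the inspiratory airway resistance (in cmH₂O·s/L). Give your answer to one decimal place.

18.1

Flow: 53 L/min ÷ 60 = 0.8833 L/s.
Raw = (PIP − Pplat) / flow = (30 − 14) / 0.8833 = 16.0 / 0.8833 = 18.114 cmH2O·s/L.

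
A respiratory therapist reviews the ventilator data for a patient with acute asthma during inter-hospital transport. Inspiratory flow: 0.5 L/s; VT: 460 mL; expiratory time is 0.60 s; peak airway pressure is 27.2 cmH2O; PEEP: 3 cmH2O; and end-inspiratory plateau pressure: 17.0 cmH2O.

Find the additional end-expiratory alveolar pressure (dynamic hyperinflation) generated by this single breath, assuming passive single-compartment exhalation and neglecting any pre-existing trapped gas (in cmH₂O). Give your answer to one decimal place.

R = (PIP − Pplat)/V̇ = (27.2 − 17.0) / 0.5 = 10.2/0.5 = 20.4 cmH2O·s/L.
C = Vt/(Pplat − PEEP) = 460.0 / (17.0 − 3) = 460.0/14.0 = 32.857 mL/cmH2O.
τ = R × C = 20.4 × 0.03286 L/cmH2O = 0.6703 s.
Fraction remaining = e^(−Te/τ) = e^(−0.60/0.6703) = 0.4086; trapped volume = 460.0 × 0.4086 = 187.96 mL.
Additional alveolar pressure from trapping ≈ V_trapped / C = 187.96 / 32.857 = 5.721 cmH2O.

5.7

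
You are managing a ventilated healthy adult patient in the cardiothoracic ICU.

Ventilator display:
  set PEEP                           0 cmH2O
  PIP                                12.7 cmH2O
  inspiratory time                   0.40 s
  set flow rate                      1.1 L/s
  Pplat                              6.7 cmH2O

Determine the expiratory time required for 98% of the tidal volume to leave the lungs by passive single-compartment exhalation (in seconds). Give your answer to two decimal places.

Vt = flow × Ti = 1.1 L/s × 0.40 s × 1000 mL/L = 440.0 mL.
R = (PIP − Pplat)/V̇ = (12.7 − 6.7) / 1.1 = 6.0/1.1 = 5.455 cmH2O·s/L.
C = Vt/(Pplat − PEEP) = 440.0 / (6.7 − 0) = 440.0/6.7 = 65.672 mL/cmH2O.
τ = R × C = 5.455 × 0.06567 L/cmH2O = 0.3582 s.
t = −τ·ln(1 − 0.98) = −0.3582·ln(0.02) = 1.401 s.

1.40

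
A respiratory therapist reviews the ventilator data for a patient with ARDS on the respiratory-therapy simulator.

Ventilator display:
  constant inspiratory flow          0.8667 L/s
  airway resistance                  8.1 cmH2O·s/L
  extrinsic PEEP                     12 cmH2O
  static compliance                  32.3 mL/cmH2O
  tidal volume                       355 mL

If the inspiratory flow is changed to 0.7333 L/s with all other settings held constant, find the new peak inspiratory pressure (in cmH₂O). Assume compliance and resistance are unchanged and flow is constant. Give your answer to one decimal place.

PIP = Vt/C + R·V̇ + PEEP (constant-flow equation of motion).
Only the resistive term changes: ΔPIP = R × ΔV̇ = 8.1 × (0.7333 − 0.8667) = 8.1 × -0.1334 = -1.081 cmH2O.
Original PIP = 355/32.3 + 8.1×0.8667 + 12 = 30.011 cmH2O; new PIP = 30.011 + (-1.081) = 28.93 cmH2O.

28.9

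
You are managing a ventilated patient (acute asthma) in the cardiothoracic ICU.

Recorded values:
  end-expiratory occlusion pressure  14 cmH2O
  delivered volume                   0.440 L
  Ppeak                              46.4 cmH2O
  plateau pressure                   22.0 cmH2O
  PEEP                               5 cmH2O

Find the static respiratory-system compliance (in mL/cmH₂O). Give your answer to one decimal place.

55.0

End-expiratory occlusion gives total PEEP = 14 cmH2O (intrinsic PEEP = 14 − 5 = 9). Use total PEEP for the elastic gradient.
Cstat = Vt / (Pplat − PEEPtotal) = 440 / (22.0 − 14) = 440 / 8.0 = 55.0 mL/cmH2O.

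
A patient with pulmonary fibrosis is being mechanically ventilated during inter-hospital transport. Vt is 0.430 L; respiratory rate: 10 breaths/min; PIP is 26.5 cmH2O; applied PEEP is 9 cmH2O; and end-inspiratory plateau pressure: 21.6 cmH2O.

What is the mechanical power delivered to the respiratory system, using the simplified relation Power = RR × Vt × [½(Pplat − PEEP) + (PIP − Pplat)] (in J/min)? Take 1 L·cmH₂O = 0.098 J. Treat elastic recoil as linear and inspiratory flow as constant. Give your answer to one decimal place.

4.7

Per-breath work = Vt × [½(Pplat−PEEP) + (PIP−Pplat)] = 0.430 × [0.5×12.6 + 4.9] = 0.430 × 11.2 = 4.816 L·cmH2O.
Power = 10 × 4.816 = 48.16 L·cmH2O/min.
× 0.098 J/(L·cmH2O) → 4.72 J/min.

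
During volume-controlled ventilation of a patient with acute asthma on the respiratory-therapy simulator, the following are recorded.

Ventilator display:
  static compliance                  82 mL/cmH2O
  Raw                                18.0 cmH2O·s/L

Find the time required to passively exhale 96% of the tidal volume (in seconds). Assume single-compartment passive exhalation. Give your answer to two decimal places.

τ = R × C = 18.0 × 82 mL/cmH2O = 18.0 × 0.082 L/cmH2O = 1.476 s.
Exhaled fraction f = 1 − e^(−t/τ) → t = −τ·ln(1 − f) = −1.476·ln(0.04) = 4.751 s.

4.75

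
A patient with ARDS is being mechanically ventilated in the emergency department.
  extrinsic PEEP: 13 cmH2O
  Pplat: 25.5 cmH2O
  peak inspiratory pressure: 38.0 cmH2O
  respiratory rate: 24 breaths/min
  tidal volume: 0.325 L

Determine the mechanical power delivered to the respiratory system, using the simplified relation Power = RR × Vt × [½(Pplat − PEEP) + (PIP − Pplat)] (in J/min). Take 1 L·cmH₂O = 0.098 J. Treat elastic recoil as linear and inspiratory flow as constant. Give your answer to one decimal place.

Per-breath work = Vt × [½(Pplat−PEEP) + (PIP−Pplat)] = 0.325 × [0.5×12.5 + 12.5] = 0.325 × 18.75 = 6.094 L·cmH2O.
Power = 24 × 6.094 = 146.26 L·cmH2O/min.
× 0.098 J/(L·cmH2O) → 14.333 J/min.

14.3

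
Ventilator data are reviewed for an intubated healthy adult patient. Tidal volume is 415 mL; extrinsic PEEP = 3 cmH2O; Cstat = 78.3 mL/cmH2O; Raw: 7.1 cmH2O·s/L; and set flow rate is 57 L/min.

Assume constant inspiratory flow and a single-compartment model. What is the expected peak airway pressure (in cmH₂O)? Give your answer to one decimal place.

15.0

Flow: 57 L/min ÷ 60 = 0.95 L/s.
Equation of motion (constant flow): PIP = Vt/C + R·V̇ + PEEP.
PIP = 415/78.3 + 7.1×0.95 + 3 = 5.3 + 6.745 + 3 = 15.045 cmH2O.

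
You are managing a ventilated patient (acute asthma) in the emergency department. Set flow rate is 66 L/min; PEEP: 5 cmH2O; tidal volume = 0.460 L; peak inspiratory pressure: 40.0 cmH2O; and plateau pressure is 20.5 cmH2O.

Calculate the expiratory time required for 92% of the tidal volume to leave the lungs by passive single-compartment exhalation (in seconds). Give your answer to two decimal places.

1.33

Flow: 66 L/min ÷ 60 = 1.1 L/s.
R = (PIP − Pplat)/V̇ = (40.0 − 20.5) / 1.1 = 19.5/1.1 = 17.727 cmH2O·s/L.
C = Vt/(Pplat − PEEP) = 460.0 / (20.5 − 5) = 460.0/15.5 = 29.677 mL/cmH2O.
τ = R × C = 17.727 × 0.02968 L/cmH2O = 0.5261 s.
t = −τ·ln(1 − 0.92) = −0.5261·ln(0.08) = 1.329 s.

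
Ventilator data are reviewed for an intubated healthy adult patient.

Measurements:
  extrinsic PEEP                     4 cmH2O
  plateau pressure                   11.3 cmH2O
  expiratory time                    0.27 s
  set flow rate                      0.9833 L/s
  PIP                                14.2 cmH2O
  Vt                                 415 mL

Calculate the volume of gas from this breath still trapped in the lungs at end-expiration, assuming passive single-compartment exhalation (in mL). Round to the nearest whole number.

83

R = (PIP − Pplat)/V̇ = (14.2 − 11.3) / 0.9833 = 2.9/0.9833 = 2.949 cmH2O·s/L.
C = Vt/(Pplat − PEEP) = 415.0 / (11.3 − 4) = 415.0/7.3 = 56.849 mL/cmH2O.
τ = R × C = 2.949 × 0.05685 L/cmH2O = 0.1677 s.
Fraction remaining = e^(−Te/τ) = e^(−0.27/0.1677) = 0.1999.
Trapped volume = 415.0 × 0.1999 = 82.959 mL.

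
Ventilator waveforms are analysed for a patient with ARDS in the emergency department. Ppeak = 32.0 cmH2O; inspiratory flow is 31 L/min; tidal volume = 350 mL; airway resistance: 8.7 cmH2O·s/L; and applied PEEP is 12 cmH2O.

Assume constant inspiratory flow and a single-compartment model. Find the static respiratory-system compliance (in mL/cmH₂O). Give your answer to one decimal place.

22.6

Flow: 31 L/min ÷ 60 = 0.5167 L/s.
Equation of motion (constant flow): PIP = Vt/C + R·V̇ + PEEP.
Vt/C = PIP − R·V̇ − PEEP = 32.0 − 8.7×0.5167 − 12 = 32.0 − 4.495 − 12 = 15.505 cmH2O.
C = Vt / 15.505 = 350 / 15.505 = 22.573 mL/cmH2O.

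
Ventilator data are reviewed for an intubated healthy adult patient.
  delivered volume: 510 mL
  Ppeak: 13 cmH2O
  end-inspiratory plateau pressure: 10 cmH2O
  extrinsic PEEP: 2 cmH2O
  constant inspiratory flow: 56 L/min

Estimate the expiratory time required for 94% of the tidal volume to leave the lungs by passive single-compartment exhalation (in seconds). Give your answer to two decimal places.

0.58

Flow: 56 L/min ÷ 60 = 0.9333 L/s.
R = (PIP − Pplat)/V̇ = (13 − 10) / 0.9333 = 3.0/0.9333 = 3.214 cmH2O·s/L.
C = Vt/(Pplat − PEEP) = 510.0 / (10 − 2) = 510.0/8.0 = 63.75 mL/cmH2O.
τ = R × C = 3.214 × 0.06375 L/cmH2O = 0.2049 s.
t = −τ·ln(1 − 0.94) = −0.2049·ln(0.06) = 0.5765 s.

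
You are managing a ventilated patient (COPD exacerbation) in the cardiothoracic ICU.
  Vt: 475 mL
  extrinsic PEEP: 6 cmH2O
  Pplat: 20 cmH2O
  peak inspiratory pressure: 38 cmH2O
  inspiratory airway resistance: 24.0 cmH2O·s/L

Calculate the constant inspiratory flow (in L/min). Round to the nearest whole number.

45

flow = (PIP − Pplat) / Raw = (38 − 20) / 24.0 = 0.75 L/s × 60 = 45.0 L/min.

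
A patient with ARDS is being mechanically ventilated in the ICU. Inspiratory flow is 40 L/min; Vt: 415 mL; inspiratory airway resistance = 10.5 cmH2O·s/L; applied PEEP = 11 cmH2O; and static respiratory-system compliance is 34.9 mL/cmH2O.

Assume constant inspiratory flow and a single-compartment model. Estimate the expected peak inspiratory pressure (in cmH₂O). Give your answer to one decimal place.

29.9

Flow: 40 L/min ÷ 60 = 0.6667 L/s.
Equation of motion (constant flow): PIP = Vt/C + R·V̇ + PEEP.
PIP = 415/34.9 + 10.5×0.6667 + 11 = 11.891 + 7.0 + 11 = 29.891 cmH2O.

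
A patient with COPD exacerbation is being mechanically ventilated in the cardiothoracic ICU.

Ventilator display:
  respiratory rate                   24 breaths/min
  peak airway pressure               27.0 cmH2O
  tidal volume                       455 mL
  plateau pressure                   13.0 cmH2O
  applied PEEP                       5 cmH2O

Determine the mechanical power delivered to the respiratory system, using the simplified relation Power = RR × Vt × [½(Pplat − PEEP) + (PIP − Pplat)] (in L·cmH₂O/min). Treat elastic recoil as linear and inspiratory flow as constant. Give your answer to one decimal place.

196.6

Per-breath work = Vt × [½(Pplat−PEEP) + (PIP−Pplat)] = 0.455 × [0.5×8.0 + 14.0] = 0.455 × 18.0 = 8.19 L·cmH2O.
Power = 24 × 8.19 = 196.56 L·cmH2O/min.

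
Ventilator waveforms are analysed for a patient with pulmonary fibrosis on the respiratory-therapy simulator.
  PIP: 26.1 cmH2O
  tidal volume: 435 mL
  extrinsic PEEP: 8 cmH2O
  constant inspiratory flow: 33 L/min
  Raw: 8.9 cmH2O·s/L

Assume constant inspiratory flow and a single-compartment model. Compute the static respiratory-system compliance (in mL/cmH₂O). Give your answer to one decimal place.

32.9

Flow: 33 L/min ÷ 60 = 0.55 L/s.
Equation of motion (constant flow): PIP = Vt/C + R·V̇ + PEEP.
Vt/C = PIP − R·V̇ − PEEP = 26.1 − 8.9×0.55 − 8 = 26.1 − 4.895 − 8 = 13.205 cmH2O.
C = Vt / 13.205 = 435 / 13.205 = 32.942 mL/cmH2O.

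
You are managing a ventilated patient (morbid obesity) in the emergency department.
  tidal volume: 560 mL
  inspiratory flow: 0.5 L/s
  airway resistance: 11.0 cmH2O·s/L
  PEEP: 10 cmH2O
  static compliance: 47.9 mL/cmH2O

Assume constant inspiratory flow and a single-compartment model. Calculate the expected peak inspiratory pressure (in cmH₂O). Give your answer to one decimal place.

27.2

Equation of motion (constant flow): PIP = Vt/C + R·V̇ + PEEP.
PIP = 560/47.9 + 11.0×0.5 + 10 = 11.691 + 5.5 + 10 = 27.191 cmH2O.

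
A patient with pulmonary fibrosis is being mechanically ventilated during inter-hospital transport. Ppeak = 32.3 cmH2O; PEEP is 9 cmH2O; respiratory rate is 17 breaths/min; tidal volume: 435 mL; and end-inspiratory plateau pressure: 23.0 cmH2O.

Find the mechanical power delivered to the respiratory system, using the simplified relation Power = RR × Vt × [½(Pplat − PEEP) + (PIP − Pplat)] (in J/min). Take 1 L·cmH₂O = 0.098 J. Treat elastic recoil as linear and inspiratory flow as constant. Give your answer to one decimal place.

11.8

Per-breath work = Vt × [½(Pplat−PEEP) + (PIP−Pplat)] = 0.435 × [0.5×14.0 + 9.3] = 0.435 × 16.3 = 7.091 L·cmH2O.
Power = 17 × 7.091 = 120.55 L·cmH2O/min.
× 0.098 J/(L·cmH2O) → 11.814 J/min.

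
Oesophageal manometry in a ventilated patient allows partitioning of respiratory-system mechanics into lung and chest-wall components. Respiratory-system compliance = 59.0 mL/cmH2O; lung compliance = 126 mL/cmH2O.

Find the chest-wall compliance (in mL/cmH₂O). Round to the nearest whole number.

111

1/Ccw = 1/Crs − 1/CL.
1/Ccw = 1/59.0 − 1/126 = 0.009013.
Ccw = 110.95 mL/cmH2O.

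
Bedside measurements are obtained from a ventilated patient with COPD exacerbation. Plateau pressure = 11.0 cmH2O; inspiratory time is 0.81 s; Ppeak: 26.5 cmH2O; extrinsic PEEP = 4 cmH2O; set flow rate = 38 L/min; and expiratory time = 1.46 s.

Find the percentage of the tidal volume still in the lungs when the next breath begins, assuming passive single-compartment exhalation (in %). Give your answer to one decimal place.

Flow: 38 L/min ÷ 60 = 0.6333 L/s.
Vt = flow × Ti = 0.6333 L/s × 0.81 s × 1000 mL/L = 512.97 mL.
R = (PIP − Pplat)/V̇ = (26.5 − 11.0) / 0.6333 = 15.5/0.6333 = 24.475 cmH2O·s/L.
C = Vt/(Pplat − PEEP) = 512.97 / (11.0 − 4) = 512.97/7.0 = 73.281 mL/cmH2O.
τ = R × C = 24.475 × 0.07328 L/cmH2O = 1.794 s.
Fraction remaining at end-expiration = e^(−Te/τ) = e^(−1.46/1.794) = 0.4432 → 44.32%.

44.3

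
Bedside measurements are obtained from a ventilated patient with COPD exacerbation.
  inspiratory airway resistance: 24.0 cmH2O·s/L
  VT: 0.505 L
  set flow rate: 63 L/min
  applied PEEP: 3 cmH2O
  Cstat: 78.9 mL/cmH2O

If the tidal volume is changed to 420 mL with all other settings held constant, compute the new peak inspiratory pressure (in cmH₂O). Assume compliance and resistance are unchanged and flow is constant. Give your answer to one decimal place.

33.5

Flow: 63 L/min ÷ 60 = 1.05 L/s.
PIP = Vt/C + R·V̇ + PEEP (constant-flow equation of motion).
Only the elastic term changes: ΔPIP = ΔVt / C = (420 − 505) / 78.9 = -1.077 cmH2O.
Original PIP = 505/78.9 + 24.0×1.05 + 3 = 34.601 cmH2O; new PIP = 34.601 + (-1.077) = 33.524 cmH2O.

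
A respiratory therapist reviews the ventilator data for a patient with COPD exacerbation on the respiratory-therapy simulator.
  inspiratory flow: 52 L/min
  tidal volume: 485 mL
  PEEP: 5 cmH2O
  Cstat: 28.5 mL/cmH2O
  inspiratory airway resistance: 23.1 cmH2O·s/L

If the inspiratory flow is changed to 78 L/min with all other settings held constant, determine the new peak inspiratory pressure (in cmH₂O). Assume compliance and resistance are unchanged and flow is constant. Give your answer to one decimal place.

Flow: 52 L/min ÷ 60 = 0.8667 L/s.
New flow: 78 L/min ÷ 60 = 1.3 L/s.
PIP = Vt/C + R·V̇ + PEEP (constant-flow equation of motion).
Only the resistive term changes: ΔPIP = R × ΔV̇ = 23.1 × (1.3 − 0.8667) = 23.1 × 0.4333 = 10.009 cmH2O.
Original PIP = 485/28.5 + 23.1×0.8667 + 5 = 42.038 cmH2O; new PIP = 42.038 + (10.009) = 52.047 cmH2O.

52.0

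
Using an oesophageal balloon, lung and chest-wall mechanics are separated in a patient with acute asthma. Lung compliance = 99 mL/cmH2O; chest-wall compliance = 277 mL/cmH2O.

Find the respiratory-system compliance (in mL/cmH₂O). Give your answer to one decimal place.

Lung and chest wall are elastances in series: 1/Crs = 1/CL + 1/Ccw.
1/Crs = 1/99 + 1/277 = 0.01371.
Crs = 72.939 mL/cmH2O.

72.9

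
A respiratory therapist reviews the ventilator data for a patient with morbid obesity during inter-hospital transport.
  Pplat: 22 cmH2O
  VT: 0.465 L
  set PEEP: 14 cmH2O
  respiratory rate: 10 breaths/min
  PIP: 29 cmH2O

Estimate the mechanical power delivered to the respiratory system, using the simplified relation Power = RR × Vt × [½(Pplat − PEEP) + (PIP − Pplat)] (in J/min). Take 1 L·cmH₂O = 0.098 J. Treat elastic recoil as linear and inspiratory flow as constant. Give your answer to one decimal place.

Per-breath work = Vt × [½(Pplat−PEEP) + (PIP−Pplat)] = 0.465 × [0.5×8.0 + 7.0] = 0.465 × 11.0 = 5.115 L·cmH2O.
Power = 10 × 5.115 = 51.15 L·cmH2O/min.
× 0.098 J/(L·cmH2O) → 5.013 J/min.

5.0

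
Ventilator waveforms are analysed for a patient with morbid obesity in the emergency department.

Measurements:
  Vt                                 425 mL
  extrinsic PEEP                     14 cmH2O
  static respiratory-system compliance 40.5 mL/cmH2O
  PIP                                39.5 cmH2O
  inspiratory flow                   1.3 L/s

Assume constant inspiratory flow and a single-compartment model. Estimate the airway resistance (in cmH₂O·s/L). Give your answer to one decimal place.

11.5

Equation of motion (constant flow): PIP = Vt/C + R·V̇ + PEEP.
R·V̇ = PIP − Vt/C − PEEP = 39.5 − 425/40.5 − 14 = 39.5 − 10.494 − 14 = 15.006 cmH2O.
R = 15.006 / 1.3 = 11.543 cmH2O·s/L.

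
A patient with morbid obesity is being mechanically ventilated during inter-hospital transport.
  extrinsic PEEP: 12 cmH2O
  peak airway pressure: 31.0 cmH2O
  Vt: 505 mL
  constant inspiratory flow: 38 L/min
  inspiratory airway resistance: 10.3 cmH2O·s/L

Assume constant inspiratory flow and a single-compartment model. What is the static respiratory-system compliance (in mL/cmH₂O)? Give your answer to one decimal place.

Flow: 38 L/min ÷ 60 = 0.6333 L/s.
Equation of motion (constant flow): PIP = Vt/C + R·V̇ + PEEP.
Vt/C = PIP − R·V̇ − PEEP = 31.0 − 10.3×0.6333 − 12 = 31.0 − 6.523 − 12 = 12.477 cmH2O.
C = Vt / 12.477 = 505 / 12.477 = 40.474 mL/cmH2O.

40.5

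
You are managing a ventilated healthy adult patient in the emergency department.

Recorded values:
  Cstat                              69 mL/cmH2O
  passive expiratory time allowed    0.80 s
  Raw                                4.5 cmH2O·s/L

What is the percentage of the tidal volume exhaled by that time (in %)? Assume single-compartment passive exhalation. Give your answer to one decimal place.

92.4

τ = R × C = 4.5 × 69 mL/cmH2O = 4.5 × 0.069 L/cmH2O = 0.3105 s.
Passive exhalation: V(t)/V₀ = e^(−t/τ) = e^(−0.80/0.3105) = 0.07604.
Fraction exhaled = 1 − 0.07604 = 0.924 → 92.4%.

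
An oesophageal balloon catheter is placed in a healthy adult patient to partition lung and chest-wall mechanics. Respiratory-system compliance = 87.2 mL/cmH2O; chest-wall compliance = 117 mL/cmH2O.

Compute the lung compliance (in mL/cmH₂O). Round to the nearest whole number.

1/CL = 1/Crs − 1/Ccw.
1/CL = 1/87.2 − 1/117 = 0.002921.
CL = 342.35 mL/cmH2O.

342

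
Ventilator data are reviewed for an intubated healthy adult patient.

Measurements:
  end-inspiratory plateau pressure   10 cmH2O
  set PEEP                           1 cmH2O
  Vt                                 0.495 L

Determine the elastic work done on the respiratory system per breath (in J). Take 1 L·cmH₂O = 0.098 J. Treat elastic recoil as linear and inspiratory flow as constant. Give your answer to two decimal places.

0.22

Elastic work ≈ ½ × (Pplat − PEEP) × Vt = 0.5 × (10 − 1) × 0.495 L = 0.5 × 9.0 × 0.495 = 2.228 L·cmH2O.
× 0.098 J/(L·cmH2O) → 0.2183 J.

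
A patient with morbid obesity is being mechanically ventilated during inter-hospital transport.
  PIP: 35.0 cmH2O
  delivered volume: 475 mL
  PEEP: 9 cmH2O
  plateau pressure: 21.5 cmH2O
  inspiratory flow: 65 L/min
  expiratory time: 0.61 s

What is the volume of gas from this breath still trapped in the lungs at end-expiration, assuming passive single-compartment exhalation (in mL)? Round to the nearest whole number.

131

Flow: 65 L/min ÷ 60 = 1.0833 L/s.
R = (PIP − Pplat)/V̇ = (35.0 − 21.5) / 1.0833 = 13.5/1.0833 = 12.462 cmH2O·s/L.
C = Vt/(Pplat − PEEP) = 475.0 / (21.5 − 9) = 475.0/12.5 = 38.0 mL/cmH2O.
τ = R × C = 12.462 × 0.038 L/cmH2O = 0.4736 s.
Fraction remaining = e^(−Te/τ) = e^(−0.61/0.4736) = 0.2758.
Trapped volume = 475.0 × 0.2758 = 131.01 mL.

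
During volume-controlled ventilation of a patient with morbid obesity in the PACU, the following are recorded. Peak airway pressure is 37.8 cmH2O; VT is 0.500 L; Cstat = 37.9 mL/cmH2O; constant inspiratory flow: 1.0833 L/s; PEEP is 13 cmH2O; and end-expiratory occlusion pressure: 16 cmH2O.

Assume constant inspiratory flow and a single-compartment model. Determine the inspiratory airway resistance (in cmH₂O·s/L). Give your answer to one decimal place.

7.9

Total PEEP = 16 cmH2O (set 13 + intrinsic 3); this is the baseline alveolar pressure.
Equation of motion (constant flow): PIP = Vt/C + R·V̇ + PEEP.
R·V̇ = PIP − Vt/C − PEEP = 37.8 − 500/37.9 − 16 = 37.8 − 13.193 − 16 = 8.607 cmH2O.
R = 8.607 / 1.0833 = 7.945 cmH2O·s/L.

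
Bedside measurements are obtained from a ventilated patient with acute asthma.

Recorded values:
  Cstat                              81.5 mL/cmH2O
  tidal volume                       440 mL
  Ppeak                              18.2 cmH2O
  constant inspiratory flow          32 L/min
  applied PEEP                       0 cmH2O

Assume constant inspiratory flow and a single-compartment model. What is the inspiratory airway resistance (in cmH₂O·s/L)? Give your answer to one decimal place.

Flow: 32 L/min ÷ 60 = 0.5333 L/s.
Equation of motion (constant flow): PIP = Vt/C + R·V̇ + PEEP.
R·V̇ = PIP − Vt/C − PEEP = 18.2 − 440/81.5 − 0 = 18.2 − 5.399 − 0 = 12.801 cmH2O.
R = 12.801 / 0.5333 = 24.003 cmH2O·s/L.

24.0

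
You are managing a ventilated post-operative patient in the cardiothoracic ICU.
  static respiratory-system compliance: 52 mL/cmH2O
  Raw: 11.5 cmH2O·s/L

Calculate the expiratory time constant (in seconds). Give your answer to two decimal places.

τ = R × C = 11.5 × 52 mL/cmH2O = 11.5 × 0.052 L/cmH2O = 0.598 s.

0.60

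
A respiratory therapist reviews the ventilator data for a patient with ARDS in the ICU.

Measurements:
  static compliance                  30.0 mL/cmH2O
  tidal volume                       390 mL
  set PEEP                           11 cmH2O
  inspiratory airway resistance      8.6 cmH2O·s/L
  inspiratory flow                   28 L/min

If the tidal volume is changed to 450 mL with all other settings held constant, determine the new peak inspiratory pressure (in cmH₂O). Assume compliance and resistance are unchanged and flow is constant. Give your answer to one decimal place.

Flow: 28 L/min ÷ 60 = 0.4667 L/s.
PIP = Vt/C + R·V̇ + PEEP (constant-flow equation of motion).
Only the elastic term changes: ΔPIP = ΔVt / C = (450 − 390) / 30.0 = 2.0 cmH2O.
Original PIP = 390/30.0 + 8.6×0.4667 + 11 = 28.014 cmH2O; new PIP = 28.014 + (2.0) = 30.014 cmH2O.

30.0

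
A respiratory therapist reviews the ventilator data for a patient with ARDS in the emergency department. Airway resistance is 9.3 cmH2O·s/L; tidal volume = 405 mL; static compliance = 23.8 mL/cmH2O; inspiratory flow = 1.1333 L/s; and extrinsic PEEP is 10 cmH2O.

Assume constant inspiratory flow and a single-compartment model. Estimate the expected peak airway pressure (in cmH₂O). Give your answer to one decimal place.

Equation of motion (constant flow): PIP = Vt/C + R·V̇ + PEEP.
PIP = 405/23.8 + 9.3×1.1333 + 10 = 17.017 + 10.54 + 10 = 37.557 cmH2O.

37.6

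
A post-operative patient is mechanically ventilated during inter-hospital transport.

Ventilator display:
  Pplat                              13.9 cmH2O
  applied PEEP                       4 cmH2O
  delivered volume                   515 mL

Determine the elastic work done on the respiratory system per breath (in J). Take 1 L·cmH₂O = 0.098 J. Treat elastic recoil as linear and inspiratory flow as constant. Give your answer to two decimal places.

Elastic work ≈ ½ × (Pplat − PEEP) × Vt = 0.5 × (13.9 − 4) × 0.515 L = 0.5 × 9.9 × 0.515 = 2.549 L·cmH2O.
× 0.098 J/(L·cmH2O) → 0.2498 J.

0.25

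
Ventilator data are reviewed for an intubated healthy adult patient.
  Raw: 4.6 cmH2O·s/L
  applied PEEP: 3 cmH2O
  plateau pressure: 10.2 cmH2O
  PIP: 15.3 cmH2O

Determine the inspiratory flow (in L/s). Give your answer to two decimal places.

1.11

flow = (PIP − Pplat) / Raw = 5.1 / 4.6 = 1.109 L/s.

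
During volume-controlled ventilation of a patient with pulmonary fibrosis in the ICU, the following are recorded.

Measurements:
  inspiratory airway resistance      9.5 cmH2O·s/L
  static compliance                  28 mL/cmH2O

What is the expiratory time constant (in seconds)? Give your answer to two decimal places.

τ = R × C = 9.5 × 28 mL/cmH2O = 9.5 × 0.028 L/cmH2O = 0.266 s.

0.27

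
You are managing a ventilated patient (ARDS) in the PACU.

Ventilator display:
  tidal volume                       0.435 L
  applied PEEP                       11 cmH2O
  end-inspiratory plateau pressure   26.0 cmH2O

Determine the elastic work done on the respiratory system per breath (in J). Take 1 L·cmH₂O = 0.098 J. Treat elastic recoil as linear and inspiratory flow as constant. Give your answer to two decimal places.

Elastic work ≈ ½ × (Pplat − PEEP) × Vt = 0.5 × (26.0 − 11) × 0.435 L = 0.5 × 15.0 × 0.435 = 3.263 L·cmH2O.
× 0.098 J/(L·cmH2O) → 0.3198 J.

0.32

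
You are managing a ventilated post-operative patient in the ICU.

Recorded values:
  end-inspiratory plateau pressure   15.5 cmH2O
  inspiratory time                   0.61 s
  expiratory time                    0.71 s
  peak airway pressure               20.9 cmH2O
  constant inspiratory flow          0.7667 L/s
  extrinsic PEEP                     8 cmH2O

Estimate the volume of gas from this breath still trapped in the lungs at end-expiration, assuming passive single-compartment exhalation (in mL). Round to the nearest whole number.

93

Vt = flow × Ti = 0.7667 L/s × 0.61 s × 1000 mL/L = 467.69 mL.
R = (PIP − Pplat)/V̇ = (20.9 − 15.5) / 0.7667 = 5.4/0.7667 = 7.043 cmH2O·s/L.
C = Vt/(Pplat − PEEP) = 467.69 / (15.5 − 8) = 467.69/7.5 = 62.359 mL/cmH2O.
τ = R × C = 7.043 × 0.06236 L/cmH2O = 0.4392 s.
Fraction remaining = e^(−Te/τ) = e^(−0.71/0.4392) = 0.1986.
Trapped volume = 467.69 × 0.1986 = 92.883 mL.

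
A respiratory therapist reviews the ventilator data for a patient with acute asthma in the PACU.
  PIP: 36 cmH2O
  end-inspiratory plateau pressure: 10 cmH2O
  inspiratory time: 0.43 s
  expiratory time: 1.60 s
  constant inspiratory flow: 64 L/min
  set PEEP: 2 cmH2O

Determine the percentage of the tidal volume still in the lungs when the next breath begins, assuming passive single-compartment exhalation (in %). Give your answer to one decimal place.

Flow: 64 L/min ÷ 60 = 1.0667 L/s.
Vt = flow × Ti = 1.0667 L/s × 0.43 s × 1000 mL/L = 458.68 mL.
R = (PIP − Pplat)/V̇ = (36 − 10) / 1.0667 = 26.0/1.0667 = 24.374 cmH2O·s/L.
C = Vt/(Pplat − PEEP) = 458.68 / (10 − 2) = 458.68/8.0 = 57.335 mL/cmH2O.
τ = R × C = 24.374 × 0.05734 L/cmH2O = 1.398 s.
Fraction remaining at end-expiration = e^(−Te/τ) = e^(−1.60/1.398) = 0.3184 → 31.84%.

31.8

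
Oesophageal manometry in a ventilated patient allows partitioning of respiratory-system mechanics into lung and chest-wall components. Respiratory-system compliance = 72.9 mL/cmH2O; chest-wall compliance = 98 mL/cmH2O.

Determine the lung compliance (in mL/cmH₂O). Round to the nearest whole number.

1/CL = 1/Crs − 1/Ccw.
1/CL = 1/72.9 − 1/98 = 0.003513.
CL = 284.66 mL/cmH2O.

285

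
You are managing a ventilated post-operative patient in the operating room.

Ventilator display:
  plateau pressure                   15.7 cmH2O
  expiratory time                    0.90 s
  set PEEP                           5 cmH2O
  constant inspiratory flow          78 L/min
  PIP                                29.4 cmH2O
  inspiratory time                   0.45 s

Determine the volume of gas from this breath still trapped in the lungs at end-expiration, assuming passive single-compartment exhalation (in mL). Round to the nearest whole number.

Flow: 78 L/min ÷ 60 = 1.3 L/s.
Vt = flow × Ti = 1.3 L/s × 0.45 s × 1000 mL/L = 585.0 mL.
R = (PIP − Pplat)/V̇ = (29.4 − 15.7) / 1.3 = 13.7/1.3 = 10.538 cmH2O·s/L.
C = Vt/(Pplat − PEEP) = 585.0 / (15.7 − 5) = 585.0/10.7 = 54.673 mL/cmH2O.
τ = R × C = 10.538 × 0.05467 L/cmH2O = 0.5761 s.
Fraction remaining = e^(−Te/τ) = e^(−0.90/0.5761) = 0.2097.
Trapped volume = 585.0 × 0.2097 = 122.67 mL.

123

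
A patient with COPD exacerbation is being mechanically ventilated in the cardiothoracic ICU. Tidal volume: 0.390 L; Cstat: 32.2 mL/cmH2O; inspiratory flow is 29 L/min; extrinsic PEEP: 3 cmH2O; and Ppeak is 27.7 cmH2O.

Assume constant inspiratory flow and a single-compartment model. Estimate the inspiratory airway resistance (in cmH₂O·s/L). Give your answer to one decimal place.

26.0

Flow: 29 L/min ÷ 60 = 0.4833 L/s.
Equation of motion (constant flow): PIP = Vt/C + R·V̇ + PEEP.
R·V̇ = PIP − Vt/C − PEEP = 27.7 − 390/32.2 − 3 = 27.7 − 12.112 − 3 = 12.588 cmH2O.
R = 12.588 / 0.4833 = 26.046 cmH2O·s/L.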